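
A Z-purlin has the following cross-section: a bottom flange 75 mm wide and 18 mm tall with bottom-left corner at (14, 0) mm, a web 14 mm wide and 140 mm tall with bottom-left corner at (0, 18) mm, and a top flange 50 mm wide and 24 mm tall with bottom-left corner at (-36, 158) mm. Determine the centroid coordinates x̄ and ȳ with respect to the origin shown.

bottom flange: A = 75 × 18 = 1350.00, centroid at (51.50, 9.00).
web: A = 14 × 140 = 1960.00, centroid at (7.00, 88.00).
top flange: A = 50 × 24 = 1200.00, centroid at (-11.00, 170.00).
ΣA = 4510.00 mm²
ΣAx̄ = (1350.00)(51.50) + (1960.00)(7.00) + (1200.00)(-11.00) = 70045.00 mm³
ΣAȳ = (1350.00)(9.00) + (1960.00)(88.00) + (1200.00)(170.00) = 388630.00 mm³
x̄ = 70045.00 / 4510.00 = 15.53 mm
ȳ = 388630.00 / 4510.00 = 86.17 mm

x̄ = 15.53 mm, ȳ = 86.17 mm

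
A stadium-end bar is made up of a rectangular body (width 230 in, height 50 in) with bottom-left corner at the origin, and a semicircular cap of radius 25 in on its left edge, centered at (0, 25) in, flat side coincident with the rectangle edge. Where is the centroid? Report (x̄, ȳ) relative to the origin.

x̄ = 105.12 in, ȳ = 25.00 in

rectangular body: A = 230 × 50 = 11500.00, centroid at (115.00, 25.00).
semicircular end: A = ½π·25² = 981.75, centroid at (-10.61, 25.00).
ΣA = 12481.75 in²
ΣAx̄ = (11500.00)(115.00) + (981.75)(-10.61) = 1312083.33 in³
ΣAȳ = (11500.00)(25.00) + (981.75)(25.00) = 312043.69 in³
x̄ = 1312083.33 / 12481.75 = 105.12 in
ȳ = 312043.69 / 12481.75 = 25.00 in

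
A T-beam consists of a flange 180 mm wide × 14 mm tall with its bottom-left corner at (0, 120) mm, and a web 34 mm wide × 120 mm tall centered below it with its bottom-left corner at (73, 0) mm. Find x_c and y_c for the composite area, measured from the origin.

Part | A | x̄ᵢ | ȳᵢ | A·x̄ᵢ | A·ȳᵢ
web | 4080.00 | 90.00 | 60.00 | 367200.00 | 244800.00
flange | 2520.00 | 90.00 | 127.00 | 226800.00 | 320040.00
Σ | 6600.00 |  |  | 594000.00 | 564840.00
x_c = 594000.00 / 6600.00 = 90.00 mm
y_c = 564840.00 / 6600.00 = 85.58 mm

x_c = 90.00 mm, y_c = 85.58 mm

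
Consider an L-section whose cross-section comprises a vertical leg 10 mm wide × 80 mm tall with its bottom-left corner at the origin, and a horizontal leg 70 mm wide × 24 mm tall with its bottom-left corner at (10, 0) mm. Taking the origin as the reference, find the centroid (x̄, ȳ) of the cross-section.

Part | A | x̄ᵢ | ȳᵢ | A·x̄ᵢ | A·ȳᵢ
vertical leg | 800.00 | 5.00 | 40.00 | 4000.00 | 32000.00
horizontal leg | 1680.00 | 45.00 | 12.00 | 75600.00 | 20160.00
Σ | 2480.00 |  |  | 79600.00 | 52160.00
x̄ = 79600.00 / 2480.00 = 32.10 mm
ȳ = 52160.00 / 2480.00 = 21.03 mm

x̄ = 32.10 mm, ȳ = 21.03 mm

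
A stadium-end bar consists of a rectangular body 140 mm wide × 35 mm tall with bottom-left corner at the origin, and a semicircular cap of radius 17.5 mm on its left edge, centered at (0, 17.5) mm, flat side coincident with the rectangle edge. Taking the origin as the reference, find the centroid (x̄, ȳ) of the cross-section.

x̄ = 63.08 mm, ȳ = 17.50 mm

rectangular body: A = 140 × 35 = 4900.00, centroid at (70.00, 17.50).
semicircular end: A = ½π·17.5² = 481.06, centroid at (-7.43, 17.50).
ΣA = 5381.06 mm²
ΣAx̄ = (4900.00)(70.00) + (481.06)(-7.43) = 339427.08 mm³
ΣAȳ = (4900.00)(17.50) + (481.06)(17.50) = 94168.49 mm³
x̄ = 339427.08 / 5381.06 = 63.08 mm
ȳ = 94168.49 / 5381.06 = 17.50 mm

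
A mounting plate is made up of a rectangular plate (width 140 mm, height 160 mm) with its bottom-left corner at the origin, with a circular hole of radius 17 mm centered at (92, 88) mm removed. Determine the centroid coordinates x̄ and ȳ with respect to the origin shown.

x̄ = 69.07 mm, ȳ = 79.66 mm

plate: A = 140 × 160 = 22400.00, centroid at (70.00, 80.00).
hole: A = −π·17² = -907.92, centroid at (92.00, 88.00).
ΣA = 21492.08 mm²
ΣAx̄ = (22400.00)(70.00) + (-907.92)(92.00) = 1484471.33 mm³
ΣAȳ = (22400.00)(80.00) + (-907.92)(88.00) = 1712103.02 mm³
x̄ = 1484471.33 / 21492.08 = 69.07 mm
ȳ = 1712103.02 / 21492.08 = 79.66 mm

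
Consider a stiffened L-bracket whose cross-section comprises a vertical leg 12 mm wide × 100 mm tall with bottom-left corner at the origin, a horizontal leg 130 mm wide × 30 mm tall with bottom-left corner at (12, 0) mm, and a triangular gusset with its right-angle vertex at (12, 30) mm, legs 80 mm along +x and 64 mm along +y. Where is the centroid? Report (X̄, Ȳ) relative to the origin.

Part | A | x̄ᵢ | ȳᵢ | A·x̄ᵢ | A·ȳᵢ
vertical leg | 1200.00 | 6.00 | 50.00 | 7200.00 | 60000.00
horizontal leg | 3900.00 | 77.00 | 15.00 | 300300.00 | 58500.00
gusset | 2560.00 | 38.67 | 51.33 | 98986.67 | 131413.33
Σ | 7660.00 |  |  | 406486.67 | 249913.33
X̄ = 406486.67 / 7660.00 = 53.07 mm
Ȳ = 249913.33 / 7660.00 = 32.63 mm

X̄ = 53.07 mm, Ȳ = 32.63 mm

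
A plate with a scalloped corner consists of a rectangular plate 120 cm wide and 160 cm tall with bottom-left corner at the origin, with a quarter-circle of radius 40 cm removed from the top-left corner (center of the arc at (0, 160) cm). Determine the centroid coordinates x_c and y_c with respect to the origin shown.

x_c = 63.01 cm, y_c = 75.59 cm

plate: A = 120 × 160 = 19200.00, centroid at (60.00, 80.00).
removed quarter-circle: A = −¼π·40² = -1256.64, centroid at (16.98, 143.02).
ΣA = 17943.36 cm²
ΣAx_c = (19200.00)(60.00) + (-1256.64)(16.98) = 1130666.67 cm³
ΣAy_c = (19200.00)(80.00) + (-1256.64)(143.02) = 1356271.40 cm³
x_c = 1130666.67 / 17943.36 = 63.01 cm
y_c = 1356271.40 / 17943.36 = 75.59 cm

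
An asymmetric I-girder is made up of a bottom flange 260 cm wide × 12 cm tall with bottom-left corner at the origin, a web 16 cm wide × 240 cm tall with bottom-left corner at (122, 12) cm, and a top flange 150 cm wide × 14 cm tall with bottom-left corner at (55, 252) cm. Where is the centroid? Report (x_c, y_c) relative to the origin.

bottom flange: A = 260 × 12 = 3120.00, centroid at (130.00, 6.00).
web: A = 16 × 240 = 3840.00, centroid at (130.00, 132.00).
top flange: A = 150 × 14 = 2100.00, centroid at (130.00, 259.00).
ΣA = 9060.00 cm²
ΣAx_c = (3120.00)(130.00) + (3840.00)(130.00) + (2100.00)(130.00) = 1177800.00 cm³
ΣAy_c = (3120.00)(6.00) + (3840.00)(132.00) + (2100.00)(259.00) = 1069500.00 cm³
x_c = 1177800.00 / 9060.00 = 130.00 cm
y_c = 1069500.00 / 9060.00 = 118.05 cm

x_c = 130.00 cm, y_c = 118.05 cm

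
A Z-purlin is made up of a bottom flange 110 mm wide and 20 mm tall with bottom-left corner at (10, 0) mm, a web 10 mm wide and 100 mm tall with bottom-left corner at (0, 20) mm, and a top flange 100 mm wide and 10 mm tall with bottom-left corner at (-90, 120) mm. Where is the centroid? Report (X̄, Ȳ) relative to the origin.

bottom flange: A = 110 × 20 = 2200.00, centroid at (65.00, 10.00).
web: A = 10 × 100 = 1000.00, centroid at (5.00, 70.00).
top flange: A = 100 × 10 = 1000.00, centroid at (-40.00, 125.00).
ΣA = 4200.00 mm², ΣAX̄ = 108000.00 mm³, ΣAȲ = 217000.00 mm³.
X̄ = 108000.00/4200.00 = 25.71 mm; Ȳ = 217000.00/4200.00 = 51.67 mm.

X̄ = 25.71 mm, Ȳ = 51.67 mm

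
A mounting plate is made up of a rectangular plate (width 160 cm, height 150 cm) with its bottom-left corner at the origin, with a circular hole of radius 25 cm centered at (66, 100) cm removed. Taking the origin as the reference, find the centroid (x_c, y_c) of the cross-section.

Part | A | x̄ᵢ | ȳᵢ | A·x̄ᵢ | A·ȳᵢ
plate | 24000.00 | 80.00 | 75.00 | 1920000.00 | 1800000.00
hole | -1963.50 | 66.00 | 100.00 | -129590.70 | -196349.54
Σ | 22036.50 |  |  | 1790409.30 | 1603650.46
x_c = 1790409.30 / 22036.50 = 81.25 cm
y_c = 1603650.46 / 22036.50 = 72.77 cm

x_c = 81.25 cm, y_c = 72.77 cm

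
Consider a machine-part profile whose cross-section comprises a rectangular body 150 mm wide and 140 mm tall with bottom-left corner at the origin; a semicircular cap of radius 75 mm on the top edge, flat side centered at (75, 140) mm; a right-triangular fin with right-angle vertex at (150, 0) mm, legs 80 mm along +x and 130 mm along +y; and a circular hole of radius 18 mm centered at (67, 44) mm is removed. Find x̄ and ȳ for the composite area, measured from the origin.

x̄ = 90.78 mm, ȳ = 93.15 mm

Part | A | x̄ᵢ | ȳᵢ | A·x̄ᵢ | A·ȳᵢ
rectangular body | 21000.00 | 75.00 | 70.00 | 1575000.00 | 1470000.00
semicircular top | 8835.73 | 75.00 | 171.83 | 662679.70 | 1518252.11
triangular fin | 5200.00 | 176.67 | 43.33 | 918666.67 | 225333.33
hole | -1017.88 | 67.00 | 44.00 | -68197.69 | -44786.54
Σ | 34017.85 |  |  | 3088148.67 | 3168798.90
x̄ = 3088148.67 / 34017.85 = 90.78 mm
ȳ = 3168798.90 / 34017.85 = 93.15 mm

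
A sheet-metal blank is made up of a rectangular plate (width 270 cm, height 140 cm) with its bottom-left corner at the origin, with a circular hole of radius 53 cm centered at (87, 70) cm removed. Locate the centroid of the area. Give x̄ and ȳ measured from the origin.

x̄ = 149.62 cm, ȳ = 70.00 cm

plate: A = 270 × 140 = 37800.00, centroid at (135.00, 70.00).
hole: A = −π·53² = -8824.73, centroid at (87.00, 70.00).
ΣA = 28975.27 cm², ΣAx̄ = 4335248.16 cm³, ΣAȳ = 2028268.64 cm³.
x̄ = 4335248.16/28975.27 = 149.62 cm; ȳ = 2028268.64/28975.27 = 70.00 cm.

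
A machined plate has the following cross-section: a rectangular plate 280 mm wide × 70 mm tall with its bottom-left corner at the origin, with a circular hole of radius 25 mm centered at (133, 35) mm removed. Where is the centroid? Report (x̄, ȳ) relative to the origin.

plate: A = 280 × 70 = 19600.00, centroid at (140.00, 35.00).
hole: A = −π·25² = -1963.50, centroid at (133.00, 35.00).
ΣA = 17636.50 mm², ΣAx̄ = 2482855.11 mm³, ΣAȳ = 617277.66 mm³.
x̄ = 2482855.11/17636.50 = 140.78 mm; ȳ = 617277.66/17636.50 = 35.00 mm.

x̄ = 140.78 mm, ȳ = 35.00 mm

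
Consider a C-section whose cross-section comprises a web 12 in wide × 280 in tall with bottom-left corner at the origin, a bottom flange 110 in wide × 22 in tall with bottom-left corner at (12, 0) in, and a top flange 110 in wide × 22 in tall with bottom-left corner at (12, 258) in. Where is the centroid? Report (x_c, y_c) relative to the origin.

x_c = 42.00 in, y_c = 140.00 in

web: A = 12 × 280 = 3360.00, centroid at (6.00, 140.00).
bottom flange: A = 110 × 22 = 2420.00, centroid at (67.00, 11.00).
top flange: A = 110 × 22 = 2420.00, centroid at (67.00, 269.00).
ΣA = 8200.00 in², ΣAx_c = 344440.00 in³, ΣAy_c = 1148000.00 in³.
x_c = 344440.00/8200.00 = 42.00 in; y_c = 1148000.00/8200.00 = 140.00 in.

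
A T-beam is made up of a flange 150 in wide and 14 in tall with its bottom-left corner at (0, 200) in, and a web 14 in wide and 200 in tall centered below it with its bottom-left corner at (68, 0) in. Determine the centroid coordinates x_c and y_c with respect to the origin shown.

web: A = 14 × 200 = 2800.00, centroid at (75.00, 100.00).
flange: A = 150 × 14 = 2100.00, centroid at (75.00, 207.00).
ΣA = 4900.00 in²
ΣAx_c = (2800.00)(75.00) + (2100.00)(75.00) = 367500.00 in³
ΣAy_c = (2800.00)(100.00) + (2100.00)(207.00) = 714700.00 in³
x_c = 367500.00 / 4900.00 = 75.00 in
y_c = 714700.00 / 4900.00 = 145.86 in

x_c = 75.00 in, y_c = 145.86 in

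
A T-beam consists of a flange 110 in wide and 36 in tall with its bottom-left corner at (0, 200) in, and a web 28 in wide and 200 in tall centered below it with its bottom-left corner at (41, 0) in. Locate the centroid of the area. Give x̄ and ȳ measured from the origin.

x̄ = 55.00 in, ȳ = 148.88 in

Part | A | x̄ᵢ | ȳᵢ | A·x̄ᵢ | A·ȳᵢ
web | 5600.00 | 55.00 | 100.00 | 308000.00 | 560000.00
flange | 3960.00 | 55.00 | 218.00 | 217800.00 | 863280.00
Σ | 9560.00 |  |  | 525800.00 | 1423280.00
x̄ = 525800.00 / 9560.00 = 55.00 in
ȳ = 1423280.00 / 9560.00 = 148.88 in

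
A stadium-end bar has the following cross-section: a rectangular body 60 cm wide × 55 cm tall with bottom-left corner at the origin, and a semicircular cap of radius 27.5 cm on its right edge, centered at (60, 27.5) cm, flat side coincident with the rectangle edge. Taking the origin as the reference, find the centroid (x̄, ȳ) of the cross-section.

x̄ = 41.03 cm, ȳ = 27.50 cm

Part | A | x̄ᵢ | ȳᵢ | A·x̄ᵢ | A·ȳᵢ
rectangular body | 3300.00 | 30.00 | 27.50 | 99000.00 | 90750.00
semicircular end | 1187.91 | 71.67 | 27.50 | 85139.47 | 32667.65
Σ | 4487.91 |  |  | 184139.47 | 123417.65
x̄ = 184139.47 / 4487.91 = 41.03 cm
ȳ = 123417.65 / 4487.91 = 27.50 cm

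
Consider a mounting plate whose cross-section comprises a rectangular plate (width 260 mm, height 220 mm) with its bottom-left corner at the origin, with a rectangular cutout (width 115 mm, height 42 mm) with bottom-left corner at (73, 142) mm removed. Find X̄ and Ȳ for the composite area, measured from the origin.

plate: A = 260 × 220 = 57200.00, centroid at (130.00, 110.00).
hole: A = −(115 × 42) = -4830.00, centroid at (130.50, 163.00).
ΣA = 52370.00 mm², ΣAX̄ = 6805685.00 mm³, ΣAȲ = 5504710.00 mm³.
X̄ = 6805685.00/52370.00 = 129.95 mm; Ȳ = 5504710.00/52370.00 = 105.11 mm.

X̄ = 129.95 mm, Ȳ = 105.11 mm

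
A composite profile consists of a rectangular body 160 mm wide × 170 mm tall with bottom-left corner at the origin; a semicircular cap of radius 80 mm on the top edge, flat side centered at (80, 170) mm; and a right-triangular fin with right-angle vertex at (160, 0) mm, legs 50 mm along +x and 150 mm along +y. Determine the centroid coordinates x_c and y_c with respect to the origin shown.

x_c = 88.84 mm, y_c = 110.96 mm

rectangular body: A = 160 × 170 = 27200.00, centroid at (80.00, 85.00).
semicircular top: A = ½π·80² = 10053.10, centroid at (80.00, 203.95).
triangular fin: A = ½·50·150 = 3750.00, centroid at (176.67, 50.00).
ΣA = 41003.10 mm², ΣAx_c = 3642747.72 mm³, ΣAy_c = 4549859.74 mm³.
x_c = 3642747.72/41003.10 = 88.84 mm; y_c = 4549859.74/41003.10 = 110.96 mm.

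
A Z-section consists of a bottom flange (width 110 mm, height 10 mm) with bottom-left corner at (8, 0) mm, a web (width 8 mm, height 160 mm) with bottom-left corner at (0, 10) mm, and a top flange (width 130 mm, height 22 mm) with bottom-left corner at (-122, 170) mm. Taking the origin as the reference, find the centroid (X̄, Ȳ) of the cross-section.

X̄ = -16.91 mm, Ȳ = 121.82 mm

Part | A | x̄ᵢ | ȳᵢ | A·x̄ᵢ | A·ȳᵢ
bottom flange | 1100.00 | 63.00 | 5.00 | 69300.00 | 5500.00
web | 1280.00 | 4.00 | 90.00 | 5120.00 | 115200.00
top flange | 2860.00 | -57.00 | 181.00 | -163020.00 | 517660.00
Σ | 5240.00 |  |  | -88600.00 | 638360.00
X̄ = -88600.00 / 5240.00 = -16.91 mm
Ȳ = 638360.00 / 5240.00 = 121.82 mm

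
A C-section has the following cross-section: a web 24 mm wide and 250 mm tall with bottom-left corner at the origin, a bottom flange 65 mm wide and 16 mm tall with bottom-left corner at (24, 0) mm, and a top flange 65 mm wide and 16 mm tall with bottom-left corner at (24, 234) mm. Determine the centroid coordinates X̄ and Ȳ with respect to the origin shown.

web: A = 24 × 250 = 6000.00, centroid at (12.00, 125.00).
bottom flange: A = 65 × 16 = 1040.00, centroid at (56.50, 8.00).
top flange: A = 65 × 16 = 1040.00, centroid at (56.50, 242.00).
ΣA = 8080.00 mm², ΣAX̄ = 189520.00 mm³, ΣAȲ = 1010000.00 mm³.
X̄ = 189520.00/8080.00 = 23.46 mm; Ȳ = 1010000.00/8080.00 = 125.00 mm.

X̄ = 23.46 mm, Ȳ = 125.00 mm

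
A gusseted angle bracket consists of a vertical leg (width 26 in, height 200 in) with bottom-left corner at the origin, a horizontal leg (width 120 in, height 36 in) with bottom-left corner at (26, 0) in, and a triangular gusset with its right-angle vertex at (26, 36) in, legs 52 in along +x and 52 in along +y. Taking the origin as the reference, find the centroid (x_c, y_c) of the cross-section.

x_c = 45.78 in, y_c = 61.61 in

vertical leg: A = 26 × 200 = 5200.00, centroid at (13.00, 100.00).
horizontal leg: A = 120 × 36 = 4320.00, centroid at (86.00, 18.00).
gusset: A = ½·52·52 = 1352.00, centroid at (43.33, 53.33).
ΣA = 10872.00 in²
ΣAx_c = (5200.00)(13.00) + (4320.00)(86.00) + (1352.00)(43.33) = 497706.67 in³
ΣAy_c = (5200.00)(100.00) + (4320.00)(18.00) + (1352.00)(53.33) = 669866.67 in³
x_c = 497706.67 / 10872.00 = 45.78 in
y_c = 669866.67 / 10872.00 = 61.61 in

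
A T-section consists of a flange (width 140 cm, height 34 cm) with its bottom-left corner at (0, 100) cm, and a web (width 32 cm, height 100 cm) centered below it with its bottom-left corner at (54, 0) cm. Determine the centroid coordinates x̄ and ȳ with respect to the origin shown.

x̄ = 70.00 cm, ȳ = 90.07 cm

Part | A | x̄ᵢ | ȳᵢ | A·x̄ᵢ | A·ȳᵢ
web | 3200.00 | 70.00 | 50.00 | 224000.00 | 160000.00
flange | 4760.00 | 70.00 | 117.00 | 333200.00 | 556920.00
Σ | 7960.00 |  |  | 557200.00 | 716920.00
x̄ = 557200.00 / 7960.00 = 70.00 cm
ȳ = 716920.00 / 7960.00 = 90.07 cm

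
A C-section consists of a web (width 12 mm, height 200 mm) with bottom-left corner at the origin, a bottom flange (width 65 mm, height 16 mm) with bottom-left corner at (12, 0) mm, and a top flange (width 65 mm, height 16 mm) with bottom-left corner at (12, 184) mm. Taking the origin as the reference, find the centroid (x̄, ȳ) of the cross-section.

Part | A | x̄ᵢ | ȳᵢ | A·x̄ᵢ | A·ȳᵢ
web | 2400.00 | 6.00 | 100.00 | 14400.00 | 240000.00
bottom flange | 1040.00 | 44.50 | 8.00 | 46280.00 | 8320.00
top flange | 1040.00 | 44.50 | 192.00 | 46280.00 | 199680.00
Σ | 4480.00 |  |  | 106960.00 | 448000.00
x̄ = 106960.00 / 4480.00 = 23.88 mm
ȳ = 448000.00 / 4480.00 = 100.00 mm

x̄ = 23.88 mm, ȳ = 100.00 mm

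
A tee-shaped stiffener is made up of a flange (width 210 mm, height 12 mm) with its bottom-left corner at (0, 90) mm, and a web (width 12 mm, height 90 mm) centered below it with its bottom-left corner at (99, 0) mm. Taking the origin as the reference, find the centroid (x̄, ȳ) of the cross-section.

web: A = 12 × 90 = 1080.00, centroid at (105.00, 45.00).
flange: A = 210 × 12 = 2520.00, centroid at (105.00, 96.00).
ΣA = 3600.00 mm²
ΣAx̄ = (1080.00)(105.00) + (2520.00)(105.00) = 378000.00 mm³
ΣAȳ = (1080.00)(45.00) + (2520.00)(96.00) = 290520.00 mm³
x̄ = 378000.00 / 3600.00 = 105.00 mm
ȳ = 290520.00 / 3600.00 = 80.70 mm

x̄ = 105.00 mm, ȳ = 80.70 mm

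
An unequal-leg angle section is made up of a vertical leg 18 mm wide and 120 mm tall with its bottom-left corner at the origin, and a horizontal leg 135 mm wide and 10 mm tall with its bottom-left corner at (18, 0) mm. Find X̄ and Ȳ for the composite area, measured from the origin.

Part | A | x̄ᵢ | ȳᵢ | A·x̄ᵢ | A·ȳᵢ
vertical leg | 2160.00 | 9.00 | 60.00 | 19440.00 | 129600.00
horizontal leg | 1350.00 | 85.50 | 5.00 | 115425.00 | 6750.00
Σ | 3510.00 |  |  | 134865.00 | 136350.00
X̄ = 134865.00 / 3510.00 = 38.42 mm
Ȳ = 136350.00 / 3510.00 = 38.85 mm

X̄ = 38.42 mm, Ȳ = 38.85 mm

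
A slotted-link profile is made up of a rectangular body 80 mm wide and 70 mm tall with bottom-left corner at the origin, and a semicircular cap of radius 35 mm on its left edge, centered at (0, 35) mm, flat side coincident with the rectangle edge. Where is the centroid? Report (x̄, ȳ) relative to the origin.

x̄ = 25.97 mm, ȳ = 35.00 mm

rectangular body: A = 80 × 70 = 5600.00, centroid at (40.00, 35.00).
semicircular end: A = ½π·35² = 1924.23, centroid at (-14.85, 35.00).
ΣA = 7524.23 mm², ΣAx̄ = 195416.67 mm³, ΣAȳ = 263347.89 mm³.
x̄ = 195416.67/7524.23 = 25.97 mm; ȳ = 263347.89/7524.23 = 35.00 mm.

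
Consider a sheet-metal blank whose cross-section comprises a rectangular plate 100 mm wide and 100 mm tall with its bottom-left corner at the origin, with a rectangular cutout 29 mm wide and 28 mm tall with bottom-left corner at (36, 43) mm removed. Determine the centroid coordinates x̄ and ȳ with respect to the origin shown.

x̄ = 49.96 mm, ȳ = 49.38 mm

plate: A = 100 × 100 = 10000.00, centroid at (50.00, 50.00).
hole: A = −(29 × 28) = -812.00, centroid at (50.50, 57.00).
ΣA = 9188.00 mm²
ΣAx̄ = (10000.00)(50.00) + (-812.00)(50.50) = 458994.00 mm³
ΣAȳ = (10000.00)(50.00) + (-812.00)(57.00) = 453716.00 mm³
x̄ = 458994.00 / 9188.00 = 49.96 mm
ȳ = 453716.00 / 9188.00 = 49.38 mm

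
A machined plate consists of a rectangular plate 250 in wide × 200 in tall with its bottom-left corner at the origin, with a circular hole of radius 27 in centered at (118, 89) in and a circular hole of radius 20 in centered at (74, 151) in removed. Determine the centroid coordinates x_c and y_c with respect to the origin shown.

x_c = 126.72 in, y_c = 99.16 in

plate: A = 250 × 200 = 50000.00, centroid at (125.00, 100.00).
hole 1: A = −π·27² = -2290.22, centroid at (118.00, 89.00).
hole 2: A = −π·20² = -1256.64, centroid at (74.00, 151.00).
ΣA = 46453.14 in², ΣAx_c = 5886762.77 in³, ΣAy_c = 4606418.13 in³.
x_c = 5886762.77/46453.14 = 126.72 in; y_c = 4606418.13/46453.14 = 99.16 in.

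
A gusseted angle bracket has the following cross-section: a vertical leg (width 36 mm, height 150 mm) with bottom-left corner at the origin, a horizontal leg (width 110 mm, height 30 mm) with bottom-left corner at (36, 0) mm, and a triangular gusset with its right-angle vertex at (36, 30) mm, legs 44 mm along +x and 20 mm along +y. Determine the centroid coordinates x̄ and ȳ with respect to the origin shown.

vertical leg: A = 36 × 150 = 5400.00, centroid at (18.00, 75.00).
horizontal leg: A = 110 × 30 = 3300.00, centroid at (91.00, 15.00).
gusset: A = ½·44·20 = 440.00, centroid at (50.67, 36.67).
ΣA = 9140.00 mm², ΣAx̄ = 419793.33 mm³, ΣAȳ = 470633.33 mm³.
x̄ = 419793.33/9140.00 = 45.93 mm; ȳ = 470633.33/9140.00 = 51.49 mm.

x̄ = 45.93 mm, ȳ = 51.49 mm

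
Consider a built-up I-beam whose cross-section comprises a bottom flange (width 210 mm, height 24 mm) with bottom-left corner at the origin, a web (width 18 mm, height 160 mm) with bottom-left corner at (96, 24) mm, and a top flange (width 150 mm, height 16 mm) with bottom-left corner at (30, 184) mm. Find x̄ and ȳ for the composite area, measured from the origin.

x̄ = 105.00 mm, ȳ = 79.53 mm

bottom flange: A = 210 × 24 = 5040.00, centroid at (105.00, 12.00).
web: A = 18 × 160 = 2880.00, centroid at (105.00, 104.00).
top flange: A = 150 × 16 = 2400.00, centroid at (105.00, 192.00).
ΣA = 10320.00 mm², ΣAx̄ = 1083600.00 mm³, ΣAȳ = 820800.00 mm³.
x̄ = 1083600.00/10320.00 = 105.00 mm; ȳ = 820800.00/10320.00 = 79.53 mm.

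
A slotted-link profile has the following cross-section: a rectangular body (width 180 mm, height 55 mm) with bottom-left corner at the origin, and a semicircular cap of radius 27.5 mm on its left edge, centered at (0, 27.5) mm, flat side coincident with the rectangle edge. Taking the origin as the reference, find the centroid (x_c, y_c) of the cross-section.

x_c = 79.11 mm, y_c = 27.50 mm

rectangular body: A = 180 × 55 = 9900.00, centroid at (90.00, 27.50).
semicircular end: A = ½π·27.5² = 1187.91, centroid at (-11.67, 27.50).
ΣA = 11087.91 mm², ΣAx_c = 877135.42 mm³, ΣAy_c = 304917.65 mm³.
x_c = 877135.42/11087.91 = 79.11 mm; y_c = 304917.65/11087.91 = 27.50 mm.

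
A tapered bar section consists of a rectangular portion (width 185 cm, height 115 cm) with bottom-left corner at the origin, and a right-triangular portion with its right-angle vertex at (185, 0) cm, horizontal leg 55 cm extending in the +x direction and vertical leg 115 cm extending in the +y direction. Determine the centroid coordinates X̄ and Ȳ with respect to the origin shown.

Part | A | x̄ᵢ | ȳᵢ | A·x̄ᵢ | A·ȳᵢ
rectangular portion | 21275.00 | 92.50 | 57.50 | 1967937.50 | 1223312.50
triangular portion | 3162.50 | 203.33 | 38.33 | 643041.67 | 121229.17
Σ | 24437.50 |  |  | 2610979.17 | 1344541.67
X̄ = 2610979.17 / 24437.50 = 106.84 cm
Ȳ = 1344541.67 / 24437.50 = 55.02 cm

X̄ = 106.84 cm, Ȳ = 55.02 cm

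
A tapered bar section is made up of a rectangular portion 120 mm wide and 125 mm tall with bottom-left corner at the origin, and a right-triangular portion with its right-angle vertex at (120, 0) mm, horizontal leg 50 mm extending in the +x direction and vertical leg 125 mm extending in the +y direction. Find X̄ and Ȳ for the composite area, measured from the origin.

rectangular portion: A = 120 × 125 = 15000.00, centroid at (60.00, 62.50).
triangular portion: A = ½·50·125 = 3125.00, centroid at (136.67, 41.67).
ΣA = 18125.00 mm², ΣAX̄ = 1327083.33 mm³, ΣAȲ = 1067708.33 mm³.
X̄ = 1327083.33/18125.00 = 73.22 mm; Ȳ = 1067708.33/18125.00 = 58.91 mm.

X̄ = 73.22 mm, Ȳ = 58.91 mm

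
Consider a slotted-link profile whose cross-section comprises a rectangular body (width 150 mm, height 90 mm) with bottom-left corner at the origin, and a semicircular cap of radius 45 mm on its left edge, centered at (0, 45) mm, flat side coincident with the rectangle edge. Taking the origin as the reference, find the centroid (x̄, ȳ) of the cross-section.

rectangular body: A = 150 × 90 = 13500.00, centroid at (75.00, 45.00).
semicircular end: A = ½π·45² = 3180.86, centroid at (-19.10, 45.00).
ΣA = 16680.86 mm²
ΣAx̄ = (13500.00)(75.00) + (3180.86)(-19.10) = 951750.00 mm³
ΣAȳ = (13500.00)(45.00) + (3180.86)(45.00) = 750638.82 mm³
x̄ = 951750.00 / 16680.86 = 57.06 mm
ȳ = 750638.82 / 16680.86 = 45.00 mm

x̄ = 57.06 mm, ȳ = 45.00 mm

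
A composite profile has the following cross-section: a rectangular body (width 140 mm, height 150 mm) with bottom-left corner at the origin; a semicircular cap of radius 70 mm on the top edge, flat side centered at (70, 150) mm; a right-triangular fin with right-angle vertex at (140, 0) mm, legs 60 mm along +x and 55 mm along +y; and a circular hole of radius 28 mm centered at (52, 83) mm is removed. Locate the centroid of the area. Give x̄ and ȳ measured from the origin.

x̄ = 76.92 mm, ȳ = 99.84 mm

rectangular body: A = 140 × 150 = 21000.00, centroid at (70.00, 75.00).
semicircular top: A = ½π·70² = 7696.90, centroid at (70.00, 179.71).
triangular fin: A = ½·60·55 = 1650.00, centroid at (160.00, 18.33).
hole: A = −π·28² = -2463.01, centroid at (52.00, 83.00).
ΣA = 27883.89 mm²
ΣAx̄ = (21000.00)(70.00) + (7696.90)(70.00) + (1650.00)(160.00) + (-2463.01)(52.00) = 2144706.69 mm³
ΣAȳ = (21000.00)(75.00) + (7696.90)(179.71) + (1650.00)(18.33) + (-2463.01)(83.00) = 2784022.25 mm³
x̄ = 2144706.69 / 27883.89 = 76.92 mm
ȳ = 2784022.25 / 27883.89 = 99.84 mm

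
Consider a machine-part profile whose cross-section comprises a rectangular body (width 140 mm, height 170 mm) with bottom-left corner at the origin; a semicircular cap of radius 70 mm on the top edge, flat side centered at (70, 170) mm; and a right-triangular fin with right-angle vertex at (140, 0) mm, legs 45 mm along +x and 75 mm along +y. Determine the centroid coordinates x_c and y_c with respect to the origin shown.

x_c = 74.32 mm, y_c = 108.55 mm

rectangular body: A = 140 × 170 = 23800.00, centroid at (70.00, 85.00).
semicircular top: A = ½π·70² = 7696.90, centroid at (70.00, 199.71).
triangular fin: A = ½·45·75 = 1687.50, centroid at (155.00, 25.00).
ΣA = 33184.40 mm²
ΣAx_c = (23800.00)(70.00) + (7696.90)(70.00) + (1687.50)(155.00) = 2466345.64 mm³
ΣAy_c = (23800.00)(85.00) + (7696.90)(199.71) + (1687.50)(25.00) = 3602327.51 mm³
x_c = 2466345.64 / 33184.40 = 74.32 mm
y_c = 3602327.51 / 33184.40 = 108.55 mm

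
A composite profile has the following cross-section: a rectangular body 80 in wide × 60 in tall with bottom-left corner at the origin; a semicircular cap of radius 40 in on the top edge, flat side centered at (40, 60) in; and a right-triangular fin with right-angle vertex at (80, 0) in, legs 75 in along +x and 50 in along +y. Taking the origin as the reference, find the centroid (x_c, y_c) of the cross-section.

x_c = 53.26 in, y_c = 40.13 in

Part | A | x̄ᵢ | ȳᵢ | A·x̄ᵢ | A·ȳᵢ
rectangular body | 4800.00 | 40.00 | 30.00 | 192000.00 | 144000.00
semicircular top | 2513.27 | 40.00 | 76.98 | 100530.96 | 193463.11
triangular fin | 1875.00 | 105.00 | 16.67 | 196875.00 | 31250.00
Σ | 9188.27 |  |  | 489405.96 | 368713.11
x_c = 489405.96 / 9188.27 = 53.26 in
y_c = 368713.11 / 9188.27 = 40.13 in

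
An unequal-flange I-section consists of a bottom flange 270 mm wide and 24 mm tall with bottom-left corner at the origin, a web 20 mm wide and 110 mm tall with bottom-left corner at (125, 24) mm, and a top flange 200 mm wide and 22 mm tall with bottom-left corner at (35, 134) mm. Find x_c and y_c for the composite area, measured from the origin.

bottom flange: A = 270 × 24 = 6480.00, centroid at (135.00, 12.00).
web: A = 20 × 110 = 2200.00, centroid at (135.00, 79.00).
top flange: A = 200 × 22 = 4400.00, centroid at (135.00, 145.00).
ΣA = 13080.00 mm², ΣAx_c = 1765800.00 mm³, ΣAy_c = 889560.00 mm³.
x_c = 1765800.00/13080.00 = 135.00 mm; y_c = 889560.00/13080.00 = 68.01 mm.

x_c = 135.00 mm, y_c = 68.01 mm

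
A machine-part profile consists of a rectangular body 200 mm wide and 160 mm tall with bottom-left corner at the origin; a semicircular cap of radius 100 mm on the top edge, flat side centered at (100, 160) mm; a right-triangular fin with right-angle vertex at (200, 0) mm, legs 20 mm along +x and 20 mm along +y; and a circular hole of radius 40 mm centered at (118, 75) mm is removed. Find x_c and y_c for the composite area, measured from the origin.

Part | A | x̄ᵢ | ȳᵢ | A·x̄ᵢ | A·ȳᵢ
rectangular body | 32000.00 | 100.00 | 80.00 | 3200000.00 | 2560000.00
semicircular top | 15707.96 | 100.00 | 202.44 | 1570796.33 | 3179940.79
triangular fin | 200.00 | 206.67 | 6.67 | 41333.33 | 1333.33
hole | -5026.55 | 118.00 | 75.00 | -593132.69 | -376991.12
Σ | 42881.42 |  |  | 4218996.97 | 5364283.00
x_c = 4218996.97 / 42881.42 = 98.39 mm
y_c = 5364283.00 / 42881.42 = 125.10 mm

x_c = 98.39 mm, y_c = 125.10 mm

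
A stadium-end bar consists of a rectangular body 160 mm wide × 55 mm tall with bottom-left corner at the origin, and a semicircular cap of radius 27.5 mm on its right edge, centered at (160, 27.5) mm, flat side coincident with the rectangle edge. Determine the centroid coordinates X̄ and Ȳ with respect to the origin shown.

X̄ = 90.90 mm, Ȳ = 27.50 mm

Part | A | x̄ᵢ | ȳᵢ | A·x̄ᵢ | A·ȳᵢ
rectangular body | 8800.00 | 80.00 | 27.50 | 704000.00 | 242000.00
semicircular end | 1187.91 | 171.67 | 27.50 | 203930.94 | 32667.65
Σ | 9987.91 |  |  | 907930.94 | 274667.65
X̄ = 907930.94 / 9987.91 = 90.90 mm
Ȳ = 274667.65 / 9987.91 = 27.50 mm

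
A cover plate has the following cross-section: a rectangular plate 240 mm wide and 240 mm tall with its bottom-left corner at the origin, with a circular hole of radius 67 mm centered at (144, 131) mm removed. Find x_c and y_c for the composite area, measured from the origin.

x_c = 112.22 mm, y_c = 116.43 mm

plate: A = 240 × 240 = 57600.00, centroid at (120.00, 120.00).
hole: A = −π·67² = -14102.61, centroid at (144.00, 131.00).
ΣA = 43497.39 mm², ΣAx_c = 4881224.24 mm³, ΣAy_c = 5064558.17 mm³.
x_c = 4881224.24/43497.39 = 112.22 mm; y_c = 5064558.17/43497.39 = 116.43 mm.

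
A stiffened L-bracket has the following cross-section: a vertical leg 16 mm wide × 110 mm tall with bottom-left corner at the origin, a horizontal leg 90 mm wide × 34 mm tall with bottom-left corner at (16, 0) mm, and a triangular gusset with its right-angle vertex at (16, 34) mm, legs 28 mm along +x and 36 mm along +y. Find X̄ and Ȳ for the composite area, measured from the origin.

vertical leg: A = 16 × 110 = 1760.00, centroid at (8.00, 55.00).
horizontal leg: A = 90 × 34 = 3060.00, centroid at (61.00, 17.00).
gusset: A = ½·28·36 = 504.00, centroid at (25.33, 46.00).
ΣA = 5324.00 mm²
ΣAX̄ = (1760.00)(8.00) + (3060.00)(61.00) + (504.00)(25.33) = 213508.00 mm³
ΣAȲ = (1760.00)(55.00) + (3060.00)(17.00) + (504.00)(46.00) = 172004.00 mm³
X̄ = 213508.00 / 5324.00 = 40.10 mm
Ȳ = 172004.00 / 5324.00 = 32.31 mm

X̄ = 40.10 mm, Ȳ = 32.31 mm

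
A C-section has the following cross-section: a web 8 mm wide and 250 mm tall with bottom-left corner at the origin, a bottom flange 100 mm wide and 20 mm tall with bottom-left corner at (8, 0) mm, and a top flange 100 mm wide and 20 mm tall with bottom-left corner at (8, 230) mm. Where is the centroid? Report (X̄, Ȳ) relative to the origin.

X̄ = 40.00 mm, Ȳ = 125.00 mm

Part | A | x̄ᵢ | ȳᵢ | A·x̄ᵢ | A·ȳᵢ
web | 2000.00 | 4.00 | 125.00 | 8000.00 | 250000.00
bottom flange | 2000.00 | 58.00 | 10.00 | 116000.00 | 20000.00
top flange | 2000.00 | 58.00 | 240.00 | 116000.00 | 480000.00
Σ | 6000.00 |  |  | 240000.00 | 750000.00
X̄ = 240000.00 / 6000.00 = 40.00 mm
Ȳ = 750000.00 / 6000.00 = 125.00 mm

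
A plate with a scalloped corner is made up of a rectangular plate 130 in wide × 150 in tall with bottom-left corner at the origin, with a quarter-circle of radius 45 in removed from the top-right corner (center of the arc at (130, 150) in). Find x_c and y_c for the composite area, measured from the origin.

plate: A = 130 × 150 = 19500.00, centroid at (65.00, 75.00).
removed quarter-circle: A = −¼π·45² = -1590.43, centroid at (110.90, 130.90).
ΣA = 17909.57 in², ΣAx_c = 1091118.93 in³, ΣAy_c = 1254310.31 in³.
x_c = 1091118.93/17909.57 = 60.92 in; y_c = 1254310.31/17909.57 = 70.04 in.

x_c = 60.92 in, y_c = 70.04 in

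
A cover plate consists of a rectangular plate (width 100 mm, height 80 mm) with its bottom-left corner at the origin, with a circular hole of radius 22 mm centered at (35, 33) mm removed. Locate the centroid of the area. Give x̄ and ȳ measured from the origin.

plate: A = 100 × 80 = 8000.00, centroid at (50.00, 40.00).
hole: A = −π·22² = -1520.53, centroid at (35.00, 33.00).
ΣA = 6479.47 mm²
ΣAx̄ = (8000.00)(50.00) + (-1520.53)(35.00) = 346781.42 mm³
ΣAȳ = (8000.00)(40.00) + (-1520.53)(33.00) = 269822.48 mm³
x̄ = 346781.42 / 6479.47 = 53.52 mm
ȳ = 269822.48 / 6479.47 = 41.64 mm

x̄ = 53.52 mm, ȳ = 41.64 mm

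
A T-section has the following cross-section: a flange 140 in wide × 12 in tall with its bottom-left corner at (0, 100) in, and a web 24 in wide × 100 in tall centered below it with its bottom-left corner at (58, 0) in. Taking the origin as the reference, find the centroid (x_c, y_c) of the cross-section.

web: A = 24 × 100 = 2400.00, centroid at (70.00, 50.00).
flange: A = 140 × 12 = 1680.00, centroid at (70.00, 106.00).
ΣA = 4080.00 in²
ΣAx_c = (2400.00)(70.00) + (1680.00)(70.00) = 285600.00 in³
ΣAy_c = (2400.00)(50.00) + (1680.00)(106.00) = 298080.00 in³
x_c = 285600.00 / 4080.00 = 70.00 in
y_c = 298080.00 / 4080.00 = 73.06 in

x_c = 70.00 in, y_c = 73.06 in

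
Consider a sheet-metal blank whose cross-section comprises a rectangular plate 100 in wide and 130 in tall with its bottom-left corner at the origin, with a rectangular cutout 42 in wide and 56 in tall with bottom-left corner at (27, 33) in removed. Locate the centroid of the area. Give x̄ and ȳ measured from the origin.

x̄ = 50.44 in, ȳ = 65.88 in

Part | A | x̄ᵢ | ȳᵢ | A·x̄ᵢ | A·ȳᵢ
plate | 13000.00 | 50.00 | 65.00 | 650000.00 | 845000.00
hole | -2352.00 | 48.00 | 61.00 | -112896.00 | -143472.00
Σ | 10648.00 |  |  | 537104.00 | 701528.00
x̄ = 537104.00 / 10648.00 = 50.44 in
ȳ = 701528.00 / 10648.00 = 65.88 in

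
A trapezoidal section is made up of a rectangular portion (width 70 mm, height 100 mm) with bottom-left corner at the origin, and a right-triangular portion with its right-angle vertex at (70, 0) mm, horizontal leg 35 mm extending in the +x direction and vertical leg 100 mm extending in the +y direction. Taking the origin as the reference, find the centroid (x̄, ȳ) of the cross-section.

x̄ = 44.33 mm, ȳ = 46.67 mm

Part | A | x̄ᵢ | ȳᵢ | A·x̄ᵢ | A·ȳᵢ
rectangular portion | 7000.00 | 35.00 | 50.00 | 245000.00 | 350000.00
triangular portion | 1750.00 | 81.67 | 33.33 | 142916.67 | 58333.33
Σ | 8750.00 |  |  | 387916.67 | 408333.33
x̄ = 387916.67 / 8750.00 = 44.33 mm
ȳ = 408333.33 / 8750.00 = 46.67 mm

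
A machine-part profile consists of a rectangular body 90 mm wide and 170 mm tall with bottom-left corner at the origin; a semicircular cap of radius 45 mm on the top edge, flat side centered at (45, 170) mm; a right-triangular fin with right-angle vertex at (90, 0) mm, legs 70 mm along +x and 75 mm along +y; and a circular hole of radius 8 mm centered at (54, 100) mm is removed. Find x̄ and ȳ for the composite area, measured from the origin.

x̄ = 53.49 mm, ȳ = 93.16 mm

rectangular body: A = 90 × 170 = 15300.00, centroid at (45.00, 85.00).
semicircular top: A = ½π·45² = 3180.86, centroid at (45.00, 189.10).
triangular fin: A = ½·70·75 = 2625.00, centroid at (113.33, 25.00).
hole: A = −π·8² = -201.06, centroid at (54.00, 100.00).
ΣA = 20904.80 mm², ΣAx̄ = 1118281.47 mm³, ΣAȳ = 1947515.44 mm³.
x̄ = 1118281.47/20904.80 = 53.49 mm; ȳ = 1947515.44/20904.80 = 93.16 mm.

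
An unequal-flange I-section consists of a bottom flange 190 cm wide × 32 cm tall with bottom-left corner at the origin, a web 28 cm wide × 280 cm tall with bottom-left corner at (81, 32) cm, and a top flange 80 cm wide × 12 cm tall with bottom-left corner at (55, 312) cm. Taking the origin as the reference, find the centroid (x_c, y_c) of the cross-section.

bottom flange: A = 190 × 32 = 6080.00, centroid at (95.00, 16.00).
web: A = 28 × 280 = 7840.00, centroid at (95.00, 172.00).
top flange: A = 80 × 12 = 960.00, centroid at (95.00, 318.00).
ΣA = 14880.00 cm²
ΣAx_c = (6080.00)(95.00) + (7840.00)(95.00) + (960.00)(95.00) = 1413600.00 cm³
ΣAy_c = (6080.00)(16.00) + (7840.00)(172.00) + (960.00)(318.00) = 1751040.00 cm³
x_c = 1413600.00 / 14880.00 = 95.00 cm
y_c = 1751040.00 / 14880.00 = 117.68 cm

x_c = 95.00 cm, y_c = 117.68 cm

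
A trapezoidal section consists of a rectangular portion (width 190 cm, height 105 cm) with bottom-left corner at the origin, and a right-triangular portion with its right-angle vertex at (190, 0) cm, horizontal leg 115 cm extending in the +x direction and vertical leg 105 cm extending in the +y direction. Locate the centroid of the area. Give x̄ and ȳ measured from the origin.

Part | A | x̄ᵢ | ȳᵢ | A·x̄ᵢ | A·ȳᵢ
rectangular portion | 19950.00 | 95.00 | 52.50 | 1895250.00 | 1047375.00
triangular portion | 6037.50 | 228.33 | 35.00 | 1378562.50 | 211312.50
Σ | 25987.50 |  |  | 3273812.50 | 1258687.50
x̄ = 3273812.50 / 25987.50 = 125.98 cm
ȳ = 1258687.50 / 25987.50 = 48.43 cm

x̄ = 125.98 cm, ȳ = 48.43 cm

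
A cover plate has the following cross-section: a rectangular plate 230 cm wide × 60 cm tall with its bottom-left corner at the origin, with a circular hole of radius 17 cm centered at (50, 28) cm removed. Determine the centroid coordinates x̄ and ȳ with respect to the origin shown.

plate: A = 230 × 60 = 13800.00, centroid at (115.00, 30.00).
hole: A = −π·17² = -907.92, centroid at (50.00, 28.00).
ΣA = 12892.08 cm², ΣAx̄ = 1541603.99 cm³, ΣAȳ = 388578.23 cm³.
x̄ = 1541603.99/12892.08 = 119.58 cm; ȳ = 388578.23/12892.08 = 30.14 cm.

x̄ = 119.58 cm, ȳ = 30.14 cm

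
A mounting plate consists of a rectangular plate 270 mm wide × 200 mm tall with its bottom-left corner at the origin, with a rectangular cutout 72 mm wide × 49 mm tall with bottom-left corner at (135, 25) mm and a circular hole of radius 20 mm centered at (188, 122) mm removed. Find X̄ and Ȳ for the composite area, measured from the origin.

X̄ = 131.07 mm, Ȳ = 103.06 mm

plate: A = 270 × 200 = 54000.00, centroid at (135.00, 100.00).
hole 1: A = −(72 × 49) = -3528.00, centroid at (171.00, 49.50).
hole 2: A = −π·20² = -1256.64, centroid at (188.00, 122.00).
ΣA = 49215.36 mm²
ΣAX̄ = (54000.00)(135.00) + (-3528.00)(171.00) + (-1256.64)(188.00) = 6450464.23 mm³
ΣAȲ = (54000.00)(100.00) + (-3528.00)(49.50) + (-1256.64)(122.00) = 5072054.28 mm³
X̄ = 6450464.23 / 49215.36 = 131.07 mm
Ȳ = 5072054.28 / 49215.36 = 103.06 mm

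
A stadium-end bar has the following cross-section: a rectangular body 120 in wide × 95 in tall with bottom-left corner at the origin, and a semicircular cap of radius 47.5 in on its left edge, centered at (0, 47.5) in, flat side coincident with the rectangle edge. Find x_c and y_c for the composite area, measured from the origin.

x_c = 40.99 in, y_c = 47.50 in

rectangular body: A = 120 × 95 = 11400.00, centroid at (60.00, 47.50).
semicircular end: A = ½π·47.5² = 3544.11, centroid at (-20.16, 47.50).
ΣA = 14944.11 in²
ΣAx_c = (11400.00)(60.00) + (3544.11)(-20.16) = 612552.08 in³
ΣAy_c = (11400.00)(47.50) + (3544.11)(47.50) = 709845.19 in³
x_c = 612552.08 / 14944.11 = 40.99 in
y_c = 709845.19 / 14944.11 = 47.50 in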